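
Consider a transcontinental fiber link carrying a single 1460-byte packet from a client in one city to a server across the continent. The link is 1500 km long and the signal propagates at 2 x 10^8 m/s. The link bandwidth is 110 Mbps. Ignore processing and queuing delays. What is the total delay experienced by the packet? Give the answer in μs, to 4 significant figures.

L = 1460 × 8 = 11680 bits.
Transmission delay = L/R = 11680 / 110000000 = 106.182 μs.
Propagation delay = d/s = 1500000 m / 200000000 m/s = 7500 μs.
Total = 7606 μs.

7606 μs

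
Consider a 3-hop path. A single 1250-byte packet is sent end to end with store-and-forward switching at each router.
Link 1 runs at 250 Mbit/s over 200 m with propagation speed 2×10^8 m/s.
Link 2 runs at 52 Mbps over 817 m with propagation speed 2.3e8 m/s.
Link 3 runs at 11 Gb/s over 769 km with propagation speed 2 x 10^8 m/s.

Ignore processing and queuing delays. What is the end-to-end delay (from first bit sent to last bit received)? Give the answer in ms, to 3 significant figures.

L = 1250 × 8 = 10000 bits.
Transmission delays (L/R per hop): 0.04, 0.192308, 0.000909091 ms; sum = 0.233217 ms.
Propagation delays (d/s per hop): 0.001, 0.00355217, 3.845 ms; sum = 3.84955 ms.
End-to-end = 4.08 ms.

4.08 ms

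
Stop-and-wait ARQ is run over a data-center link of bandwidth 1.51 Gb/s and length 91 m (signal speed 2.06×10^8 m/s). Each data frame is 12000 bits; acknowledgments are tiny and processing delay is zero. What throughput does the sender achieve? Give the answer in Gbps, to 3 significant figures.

t_tx = L/R = 12000/1510000000 = 7.94702e-06 s.
t_prop = 91/206000000 = 4.41748e-07 s; RTT = 8.83495e-07 s.
Cycle = t_tx + RTT = 8.83052e-06 s.
Throughput = L / cycle = 12000 / 8.83052e-06 = 1.36 Gbps.

1.36 Gbps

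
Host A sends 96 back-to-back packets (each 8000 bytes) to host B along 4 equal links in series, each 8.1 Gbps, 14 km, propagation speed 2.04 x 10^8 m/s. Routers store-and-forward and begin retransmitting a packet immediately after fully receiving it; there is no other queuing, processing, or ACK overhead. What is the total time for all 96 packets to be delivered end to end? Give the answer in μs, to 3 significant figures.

1060 μs

Per-hop transmission t_tx = L/R = 64000/8100000000 = 7.90123 μs.
Per-hop propagation t_prop = 14000/204000000 = 68.6275 μs.
Pipeline fill: first packet needs 4·t_tx to clear all hops; remaining 95 packets each add one t_tx.
Total = (4+96-1)·t_tx + 4·t_prop = 99·7.90123 + 4·68.6275 = 1060 μs.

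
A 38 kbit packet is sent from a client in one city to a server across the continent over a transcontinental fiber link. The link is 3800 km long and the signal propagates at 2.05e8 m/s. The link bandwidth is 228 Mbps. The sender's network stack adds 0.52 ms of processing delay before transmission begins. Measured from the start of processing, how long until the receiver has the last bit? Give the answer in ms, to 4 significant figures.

19.22 ms

L = 38000 bits.
Transmission delay = L/R = 38000 / 228000000 = 0.166667 ms.
Propagation delay = d/s = 3800000 m / 2.05e+08 m/s = 18.5366 ms.
Plus processing delay 0.52 ms = 0.52 ms.
Total = 19.22 ms.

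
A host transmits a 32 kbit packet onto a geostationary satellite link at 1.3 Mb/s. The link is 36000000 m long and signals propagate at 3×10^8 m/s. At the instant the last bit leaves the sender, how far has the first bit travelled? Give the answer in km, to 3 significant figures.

t_tx = L/R = 32000/1300000 = 0.0246154 s.
Distance = s × t_tx = 300000000 × 0.0246154 = 7380 km.

7380 km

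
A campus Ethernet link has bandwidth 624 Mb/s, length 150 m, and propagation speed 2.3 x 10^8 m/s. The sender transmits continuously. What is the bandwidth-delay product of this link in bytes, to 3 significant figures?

Propagation delay = 150 / 2.3e+08 = 6.52174e-07 s.
BDP = R × t_prop = 624000000 × 6.52174e-07 = 406.957 bits.
In bytes: 406.957/8 = 50.9 bytes.

50.9 bytes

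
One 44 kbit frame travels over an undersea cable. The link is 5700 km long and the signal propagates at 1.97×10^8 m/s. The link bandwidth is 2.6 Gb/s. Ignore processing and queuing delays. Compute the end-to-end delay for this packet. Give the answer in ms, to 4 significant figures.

L = 44000 bits.
Transmission delay = L/R = 44000 / 2600000000 = 0.0169231 ms.
Propagation delay = d/s = 5700000 m / 197000000 m/s = 28.934 ms.
Total = 28.95 ms.

28.95 ms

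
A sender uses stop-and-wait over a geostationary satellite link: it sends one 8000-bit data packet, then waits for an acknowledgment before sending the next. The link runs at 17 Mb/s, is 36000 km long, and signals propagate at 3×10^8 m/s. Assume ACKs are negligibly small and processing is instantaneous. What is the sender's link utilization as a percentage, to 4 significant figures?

0.1957 %

t_tx = L/R = 8000/17000000 = 0.000470588 s.
t_prop = 36000000/300000000 = 0.12 s; RTT = 0.24 s.
Cycle = t_tx + RTT = 0.240471 s.
Utilization = t_tx / cycle = 0.000470588/0.240471 = 0.1957 %.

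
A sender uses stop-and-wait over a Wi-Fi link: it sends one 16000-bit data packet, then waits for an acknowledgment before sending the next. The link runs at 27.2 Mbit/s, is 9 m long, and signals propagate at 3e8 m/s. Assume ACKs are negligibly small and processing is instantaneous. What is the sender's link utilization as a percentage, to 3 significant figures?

100 %

t_tx = L/R = 16000/27200000 = 0.000588235 s.
t_prop = 9/300000000 = 3e-08 s; RTT = 6e-08 s.
Cycle = t_tx + RTT = 0.000588295 s.
Utilization = t_tx / cycle = 0.000588235/0.000588295 = 100 %.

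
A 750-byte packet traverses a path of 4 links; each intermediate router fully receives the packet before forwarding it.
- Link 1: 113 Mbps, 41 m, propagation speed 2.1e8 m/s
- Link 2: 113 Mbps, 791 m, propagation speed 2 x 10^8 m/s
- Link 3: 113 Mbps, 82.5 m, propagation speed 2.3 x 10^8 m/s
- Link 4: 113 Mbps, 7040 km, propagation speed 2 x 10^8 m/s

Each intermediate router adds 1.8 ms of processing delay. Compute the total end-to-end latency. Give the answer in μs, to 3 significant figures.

L = 750 × 8 = 6000 bits.
Transmission delay per hop = L/R = 6000/113000000 = 53.0973 μs; 4 hops → 212.389 μs.
Propagation delays (d/s per hop): 0.195238, 3.955, 0.358696, 35200 μs; sum = 35204.5 μs.
Processing at 3 router(s): 3 × 1.8 ms = 5400 μs.
End-to-end = 40800 μs.

40800 μs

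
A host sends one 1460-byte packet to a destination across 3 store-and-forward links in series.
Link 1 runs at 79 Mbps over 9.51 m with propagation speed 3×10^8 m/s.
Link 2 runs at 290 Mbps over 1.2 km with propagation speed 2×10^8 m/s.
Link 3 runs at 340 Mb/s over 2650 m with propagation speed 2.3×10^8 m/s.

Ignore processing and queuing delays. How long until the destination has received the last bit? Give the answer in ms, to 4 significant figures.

L = 1460 × 8 = 11680 bits.
Transmission delays (L/R per hop): 0.147848, 0.0402759, 0.0343529 ms; sum = 0.222477 ms.
Propagation delays (d/s per hop): 3.17e-05, 0.006, 0.0115217 ms; sum = 0.0175534 ms.
End-to-end = 0.2400 ms.

0.2400 ms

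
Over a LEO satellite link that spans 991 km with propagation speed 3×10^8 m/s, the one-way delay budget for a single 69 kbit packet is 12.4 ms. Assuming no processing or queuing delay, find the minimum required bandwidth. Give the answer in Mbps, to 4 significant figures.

Propagation delay = 991000 / 300000000 = 3.30333 ms.
Transmission budget = 12.4 − 3.30333 = 9.09667 ms.
R ≥ L / t_tx = 69000 bits / 0.00909667 s = 7.585 Mbps.

7.585 Mbps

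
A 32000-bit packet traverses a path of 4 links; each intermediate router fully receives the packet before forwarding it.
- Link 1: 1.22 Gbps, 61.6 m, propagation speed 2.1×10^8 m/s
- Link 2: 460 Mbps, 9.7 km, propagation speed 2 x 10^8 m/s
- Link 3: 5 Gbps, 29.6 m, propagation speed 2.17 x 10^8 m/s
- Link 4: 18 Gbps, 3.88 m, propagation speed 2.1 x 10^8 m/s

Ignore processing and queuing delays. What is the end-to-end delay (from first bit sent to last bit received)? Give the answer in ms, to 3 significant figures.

0.153 ms

Transmission delays (L/R per hop): 0.0262295, 0.0695652, 0.0064, 0.00177778 ms; sum = 0.103973 ms.
Propagation delays (d/s per hop): 0.000293333, 0.0485, 0.000136406, 1.84762e-05 ms; sum = 0.0489482 ms.
End-to-end = 0.153 ms.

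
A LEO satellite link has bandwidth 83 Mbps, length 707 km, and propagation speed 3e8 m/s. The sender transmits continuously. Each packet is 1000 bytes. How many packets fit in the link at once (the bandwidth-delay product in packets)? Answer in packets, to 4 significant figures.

24.45 packets

Propagation delay = 707000 / 300000000 = 0.00235667 s.
BDP = R × t_prop = 83000000 × 0.00235667 = 195603 bits.
In packets of 8000 bits: 24.45 packets.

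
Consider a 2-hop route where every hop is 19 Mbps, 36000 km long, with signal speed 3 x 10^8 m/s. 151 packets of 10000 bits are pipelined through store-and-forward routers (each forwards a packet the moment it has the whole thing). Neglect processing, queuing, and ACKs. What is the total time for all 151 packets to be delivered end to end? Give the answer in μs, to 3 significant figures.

Per-hop transmission t_tx = L/R = 10000/19000000 = 526.316 μs.
Per-hop propagation t_prop = 36000000/300000000 = 120000 μs.
Pipeline fill: first packet needs 2·t_tx to clear all hops; remaining 150 packets each add one t_tx.
Total = (2+151-1)·t_tx + 2·t_prop = 152·526.316 + 2·120000 = 320000 μs.

320000 μs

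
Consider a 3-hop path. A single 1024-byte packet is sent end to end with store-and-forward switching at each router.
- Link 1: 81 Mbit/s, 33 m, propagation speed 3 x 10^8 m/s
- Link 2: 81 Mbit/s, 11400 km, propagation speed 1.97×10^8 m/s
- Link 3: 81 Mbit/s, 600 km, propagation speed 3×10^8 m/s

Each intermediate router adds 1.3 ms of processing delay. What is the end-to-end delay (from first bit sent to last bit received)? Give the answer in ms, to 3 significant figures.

62.8 ms

L = 1024 × 8 = 8192 bits.
Transmission delay per hop = L/R = 8192/81000000 = 0.101136 ms; 3 hops → 0.303407 ms.
Propagation delays (d/s per hop): 0.00011, 57.868, 2 ms; sum = 59.8681 ms.
Processing at 2 router(s): 2 × 1.3 ms = 2.6 ms.
End-to-end = 62.8 ms.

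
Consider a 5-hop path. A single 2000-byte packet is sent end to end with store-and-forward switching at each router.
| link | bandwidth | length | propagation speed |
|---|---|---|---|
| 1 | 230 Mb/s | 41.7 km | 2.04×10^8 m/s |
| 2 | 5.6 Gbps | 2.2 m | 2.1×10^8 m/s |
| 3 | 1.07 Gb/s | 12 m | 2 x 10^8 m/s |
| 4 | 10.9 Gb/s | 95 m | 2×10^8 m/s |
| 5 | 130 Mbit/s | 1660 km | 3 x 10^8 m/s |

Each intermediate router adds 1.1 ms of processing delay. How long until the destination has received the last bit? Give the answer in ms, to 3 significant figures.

10.4 ms

L = 2000 × 8 = 16000 bits.
Transmission delays (L/R per hop): 0.0695652, 0.00285714, 0.0149533, 0.00146789, 0.123077 ms; sum = 0.21192 ms.
Propagation delays (d/s per hop): 0.204412, 1.04762e-05, 6e-05, 0.000475, 5.53333 ms; sum = 5.73829 ms.
Processing at 4 router(s): 4 × 1.1 ms = 4.4 ms.
End-to-end = 10.4 ms.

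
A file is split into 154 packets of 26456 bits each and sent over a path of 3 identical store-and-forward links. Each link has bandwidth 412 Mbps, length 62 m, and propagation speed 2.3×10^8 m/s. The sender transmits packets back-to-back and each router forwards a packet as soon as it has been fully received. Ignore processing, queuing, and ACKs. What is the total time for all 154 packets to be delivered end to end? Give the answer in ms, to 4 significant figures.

10.02 ms

Per-hop transmission t_tx = L/R = 26456/412000000 = 0.0642136 ms.
Per-hop propagation t_prop = 62/2.3e+08 = 0.000269565 ms.
Pipeline fill: first packet needs 3·t_tx to clear all hops; remaining 153 packets each add one t_tx.
Total = (3+154-1)·t_tx + 3·t_prop = 156·0.0642136 + 3·0.000269565 = 10.02 ms.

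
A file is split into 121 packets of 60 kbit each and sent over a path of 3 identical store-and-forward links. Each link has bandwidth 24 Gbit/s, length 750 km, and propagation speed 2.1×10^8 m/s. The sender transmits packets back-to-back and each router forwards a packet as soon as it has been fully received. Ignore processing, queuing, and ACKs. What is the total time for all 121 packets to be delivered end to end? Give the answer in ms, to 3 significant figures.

Per-hop transmission t_tx = L/R = 60000/24000000000 = 0.0025 ms.
Per-hop propagation t_prop = 750000/210000000 = 3.57143 ms.
Pipeline fill: first packet needs 3·t_tx to clear all hops; remaining 120 packets each add one t_tx.
Total = (3+121-1)·t_tx + 3·t_prop = 123·0.0025 + 3·3.57143 = 11.0 ms.

11.0 ms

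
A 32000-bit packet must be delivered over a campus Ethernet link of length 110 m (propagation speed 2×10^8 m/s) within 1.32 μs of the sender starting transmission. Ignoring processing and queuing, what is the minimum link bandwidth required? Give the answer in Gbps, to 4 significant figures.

41.56 Gbps

Propagation delay = 110 / 200000000 = 0.55 μs.
Transmission budget = 1.32 − 0.55 = 0.77 μs.
R ≥ L / t_tx = 32000 bits / 7.7e-07 s = 41.56 Gbps.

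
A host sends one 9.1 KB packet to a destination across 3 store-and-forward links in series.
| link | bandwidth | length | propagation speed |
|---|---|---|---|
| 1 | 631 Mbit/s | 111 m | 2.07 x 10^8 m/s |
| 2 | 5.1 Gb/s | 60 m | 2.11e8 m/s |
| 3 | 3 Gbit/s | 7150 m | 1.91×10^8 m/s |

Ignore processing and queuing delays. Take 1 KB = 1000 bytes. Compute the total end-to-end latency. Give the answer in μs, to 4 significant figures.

192.2 μs

L = 72800 bits.
Transmission delays (L/R per hop): 115.372, 14.2745, 24.2667 μs; sum = 153.914 μs.
Propagation delays (d/s per hop): 0.536232, 0.28436, 37.4346 μs; sum = 38.2551 μs.
End-to-end = 192.2 μs.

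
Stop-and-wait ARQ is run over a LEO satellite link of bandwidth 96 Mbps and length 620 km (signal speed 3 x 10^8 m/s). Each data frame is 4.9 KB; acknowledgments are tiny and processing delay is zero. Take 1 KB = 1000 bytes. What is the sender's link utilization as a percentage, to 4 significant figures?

t_tx = L/R = 39200/96000000 = 0.000408333 s.
t_prop = 620000/300000000 = 0.00206667 s; RTT = 0.00413333 s.
Cycle = t_tx + RTT = 0.00454167 s.
Utilization = t_tx / cycle = 0.000408333/0.00454167 = 8.991 %.

8.991 %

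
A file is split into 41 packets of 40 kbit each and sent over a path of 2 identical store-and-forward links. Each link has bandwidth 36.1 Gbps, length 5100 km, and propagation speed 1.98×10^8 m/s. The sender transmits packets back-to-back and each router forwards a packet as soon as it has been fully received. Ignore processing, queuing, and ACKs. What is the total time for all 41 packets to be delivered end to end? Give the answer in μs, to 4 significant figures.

51560 μs

Per-hop transmission t_tx = L/R = 40000/36100000000 = 1.10803 μs.
Per-hop propagation t_prop = 5100000/198000000 = 25757.6 μs.
Pipeline fill: first packet needs 2·t_tx to clear all hops; remaining 40 packets each add one t_tx.
Total = (2+41-1)·t_tx + 2·t_prop = 42·1.10803 + 2·25757.6 = 51560 μs.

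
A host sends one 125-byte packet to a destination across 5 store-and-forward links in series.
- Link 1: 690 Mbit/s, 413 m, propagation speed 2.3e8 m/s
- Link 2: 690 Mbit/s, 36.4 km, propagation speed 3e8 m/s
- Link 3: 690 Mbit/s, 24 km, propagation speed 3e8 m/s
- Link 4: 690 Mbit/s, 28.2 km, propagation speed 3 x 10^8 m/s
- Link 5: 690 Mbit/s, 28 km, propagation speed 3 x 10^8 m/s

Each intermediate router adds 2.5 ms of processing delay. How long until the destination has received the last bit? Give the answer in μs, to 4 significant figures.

10400 μs

L = 125 × 8 = 1000 bits.
Transmission delay per hop = L/R = 1000/690000000 = 1.44928 μs; 5 hops → 7.24638 μs.
Propagation delays (d/s per hop): 1.79565, 121.333, 80, 94, 93.3333 μs; sum = 390.462 μs.
Processing at 4 router(s): 4 × 2.5 ms = 10000 μs.
End-to-end = 10400 μs.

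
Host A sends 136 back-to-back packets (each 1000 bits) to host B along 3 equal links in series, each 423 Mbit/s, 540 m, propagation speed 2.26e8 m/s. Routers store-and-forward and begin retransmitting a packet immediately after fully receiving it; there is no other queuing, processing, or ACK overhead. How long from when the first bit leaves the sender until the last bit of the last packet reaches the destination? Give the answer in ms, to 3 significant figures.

Per-hop transmission t_tx = L/R = 1000/423000000 = 0.00236407 ms.
Per-hop propagation t_prop = 540/2.26e+08 = 0.00238938 ms.
Pipeline fill: first packet needs 3·t_tx to clear all hops; remaining 135 packets each add one t_tx.
Total = (3+136-1)·t_tx + 3·t_prop = 138·0.00236407 + 3·0.00238938 = 0.333 ms.

0.333 ms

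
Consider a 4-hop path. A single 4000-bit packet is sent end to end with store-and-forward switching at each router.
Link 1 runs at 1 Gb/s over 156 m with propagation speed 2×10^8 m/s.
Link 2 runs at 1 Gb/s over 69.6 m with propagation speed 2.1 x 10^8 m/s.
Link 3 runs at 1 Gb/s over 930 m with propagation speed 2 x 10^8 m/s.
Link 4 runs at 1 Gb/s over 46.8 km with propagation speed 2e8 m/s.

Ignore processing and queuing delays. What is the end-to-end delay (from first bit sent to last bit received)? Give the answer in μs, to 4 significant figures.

Transmission delay per hop = L/R = 4000/1000000000 = 4 μs; 4 hops → 16 μs.
Propagation delays (d/s per hop): 0.78, 0.331429, 4.65, 234 μs; sum = 239.761 μs.
End-to-end = 255.8 μs.

255.8 μs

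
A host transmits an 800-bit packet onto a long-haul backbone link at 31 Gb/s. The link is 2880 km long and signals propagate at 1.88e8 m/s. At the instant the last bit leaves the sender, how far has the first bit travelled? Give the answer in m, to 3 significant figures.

t_tx = L/R = 800/31000000000 = 2.58065e-08 s.
Distance = s × t_tx = 188000000 × 2.58065e-08 = 4.85 m.

4.85 m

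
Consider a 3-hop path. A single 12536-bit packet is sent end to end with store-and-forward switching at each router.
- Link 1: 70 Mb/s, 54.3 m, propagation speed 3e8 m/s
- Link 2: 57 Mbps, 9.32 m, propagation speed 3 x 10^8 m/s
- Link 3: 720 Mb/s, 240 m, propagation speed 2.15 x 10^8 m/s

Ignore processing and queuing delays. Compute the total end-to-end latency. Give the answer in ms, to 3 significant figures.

Transmission delays (L/R per hop): 0.179086, 0.21993, 0.0174111 ms; sum = 0.416427 ms.
Propagation delays (d/s per hop): 0.000181, 3.10667e-05, 0.00111628 ms; sum = 0.00132835 ms.
End-to-end = 0.418 ms.

0.418 ms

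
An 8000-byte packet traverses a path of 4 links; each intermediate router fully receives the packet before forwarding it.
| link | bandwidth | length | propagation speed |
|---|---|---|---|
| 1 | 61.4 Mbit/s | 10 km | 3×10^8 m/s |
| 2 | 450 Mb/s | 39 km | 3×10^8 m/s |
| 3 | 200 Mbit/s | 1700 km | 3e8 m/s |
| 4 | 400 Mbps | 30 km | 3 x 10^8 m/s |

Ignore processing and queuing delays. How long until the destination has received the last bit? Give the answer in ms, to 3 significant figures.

L = 8000 × 8 = 64000 bits.
Transmission delays (L/R per hop): 1.04235, 0.142222, 0.32, 0.16 ms; sum = 1.66457 ms.
Propagation delays (d/s per hop): 0.0333333, 0.13, 5.66667, 0.1 ms; sum = 5.93 ms.
End-to-end = 7.59 ms.

7.59 ms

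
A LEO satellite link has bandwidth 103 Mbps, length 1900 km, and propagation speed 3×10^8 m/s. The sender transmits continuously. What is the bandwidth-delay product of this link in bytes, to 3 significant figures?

81500 bytes

Propagation delay = 1900000 / 300000000 = 0.00633333 s.
BDP = R × t_prop = 103000000 × 0.00633333 = 652333 bits.
In bytes: 652333/8 = 81500 bytes.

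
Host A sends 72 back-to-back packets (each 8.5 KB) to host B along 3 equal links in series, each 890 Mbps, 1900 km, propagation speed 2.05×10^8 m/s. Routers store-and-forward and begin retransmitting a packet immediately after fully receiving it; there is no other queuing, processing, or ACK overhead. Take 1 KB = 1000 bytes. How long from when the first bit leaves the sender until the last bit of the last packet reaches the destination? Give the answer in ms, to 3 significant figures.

33.5 ms

Per-hop transmission t_tx = L/R = 68000/890000000 = 0.0764045 ms.
Per-hop propagation t_prop = 1900000/2.05e+08 = 9.26829 ms.
Pipeline fill: first packet needs 3·t_tx to clear all hops; remaining 71 packets each add one t_tx.
Total = (3+72-1)·t_tx + 3·t_prop = 74·0.0764045 + 3·9.26829 = 33.5 ms.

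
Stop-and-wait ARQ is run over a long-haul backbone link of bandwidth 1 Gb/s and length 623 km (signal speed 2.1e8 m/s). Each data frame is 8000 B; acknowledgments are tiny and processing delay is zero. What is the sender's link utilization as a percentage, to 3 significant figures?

t_tx = L/R = 64000/1000000000 = 6.4e-05 s.
t_prop = 623000/210000000 = 0.00296667 s; RTT = 0.00593333 s.
Cycle = t_tx + RTT = 0.00599733 s.
Utilization = t_tx / cycle = 6.4e-05/0.00599733 = 1.07 %.

1.07 %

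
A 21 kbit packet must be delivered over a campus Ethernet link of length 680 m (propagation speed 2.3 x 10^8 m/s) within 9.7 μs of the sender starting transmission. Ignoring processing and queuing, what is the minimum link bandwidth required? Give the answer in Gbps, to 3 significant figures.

3.11 Gbps

Propagation delay = 680 / 2.3e+08 = 2.95652 μs.
Transmission budget = 9.7 − 2.95652 = 6.74348 μs.
R ≥ L / t_tx = 21000 bits / 6.74348e-06 s = 3.11 Gbps.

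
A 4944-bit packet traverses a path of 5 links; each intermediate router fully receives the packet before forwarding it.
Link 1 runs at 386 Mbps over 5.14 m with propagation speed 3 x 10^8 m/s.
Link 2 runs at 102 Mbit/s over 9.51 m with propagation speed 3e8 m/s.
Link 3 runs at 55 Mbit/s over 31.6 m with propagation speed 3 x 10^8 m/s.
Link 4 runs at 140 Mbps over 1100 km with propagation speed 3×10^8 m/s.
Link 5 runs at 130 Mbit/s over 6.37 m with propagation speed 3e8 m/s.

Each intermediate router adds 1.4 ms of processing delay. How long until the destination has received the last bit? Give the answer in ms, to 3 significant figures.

Transmission delays (L/R per hop): 0.0128083, 0.0484706, 0.0898909, 0.0353143, 0.0380308 ms; sum = 0.224515 ms.
Propagation delays (d/s per hop): 1.71333e-05, 3.17e-05, 0.000105333, 3.66667, 2.12333e-05 ms; sum = 3.66684 ms.
Processing at 4 router(s): 4 × 1.4 ms = 5.6 ms.
End-to-end = 9.49 ms.

9.49 ms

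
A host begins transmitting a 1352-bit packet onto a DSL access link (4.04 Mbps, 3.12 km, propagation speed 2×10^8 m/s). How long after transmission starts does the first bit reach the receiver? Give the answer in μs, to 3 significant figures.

First bit experiences only propagation delay: d/s = 3120/200000000 = 15.6 μs.

15.6 μs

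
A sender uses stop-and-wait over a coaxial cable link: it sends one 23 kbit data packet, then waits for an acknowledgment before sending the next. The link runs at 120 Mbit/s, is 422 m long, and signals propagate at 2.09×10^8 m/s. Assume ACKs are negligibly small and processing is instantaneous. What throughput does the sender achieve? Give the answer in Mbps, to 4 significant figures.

117.5 Mbps

t_tx = L/R = 23000/120000000 = 0.000191667 s.
t_prop = 422/209000000 = 2.01914e-06 s; RTT = 4.03828e-06 s.
Cycle = t_tx + RTT = 0.000195705 s.
Throughput = L / cycle = 23000 / 0.000195705 = 117.5 Mbps.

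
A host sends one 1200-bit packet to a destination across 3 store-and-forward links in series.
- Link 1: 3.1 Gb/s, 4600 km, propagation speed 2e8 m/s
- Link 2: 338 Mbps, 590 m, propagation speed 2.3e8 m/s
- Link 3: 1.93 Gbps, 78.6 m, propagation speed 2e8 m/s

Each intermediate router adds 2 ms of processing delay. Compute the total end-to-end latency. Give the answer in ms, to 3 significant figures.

Transmission delays (L/R per hop): 0.000387097, 0.0035503, 0.000621762 ms; sum = 0.00455915 ms.
Propagation delays (d/s per hop): 23, 0.00256522, 0.000393 ms; sum = 23.003 ms.
Processing at 2 router(s): 2 × 2 ms = 4 ms.
End-to-end = 27.0 ms.

27.0 ms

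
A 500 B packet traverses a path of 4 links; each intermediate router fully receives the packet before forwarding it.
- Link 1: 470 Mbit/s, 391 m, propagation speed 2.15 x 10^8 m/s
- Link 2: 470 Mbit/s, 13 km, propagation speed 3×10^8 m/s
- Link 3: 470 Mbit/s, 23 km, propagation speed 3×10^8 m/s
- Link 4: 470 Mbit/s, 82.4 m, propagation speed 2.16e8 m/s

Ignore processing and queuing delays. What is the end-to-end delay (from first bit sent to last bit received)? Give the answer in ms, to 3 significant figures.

0.156 ms

L = 500 × 8 = 4000 bits.
Transmission delay per hop = L/R = 4000/470000000 = 0.00851064 ms; 4 hops → 0.0340426 ms.
Propagation delays (d/s per hop): 0.0018186, 0.0433333, 0.0766667, 0.000381481 ms; sum = 0.1222 ms.
End-to-end = 0.156 ms.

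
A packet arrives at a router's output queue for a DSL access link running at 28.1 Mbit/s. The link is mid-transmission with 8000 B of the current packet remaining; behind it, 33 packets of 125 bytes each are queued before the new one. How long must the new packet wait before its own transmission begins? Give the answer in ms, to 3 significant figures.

3.45 ms

Each queued packet: L/R = 1000/28100000 = 0.0355872 ms.
33 queued → 1.17438 ms.
Plus remaining 64000 bits of current packet: 2.27758 ms.
Queuing delay = 3.45 ms.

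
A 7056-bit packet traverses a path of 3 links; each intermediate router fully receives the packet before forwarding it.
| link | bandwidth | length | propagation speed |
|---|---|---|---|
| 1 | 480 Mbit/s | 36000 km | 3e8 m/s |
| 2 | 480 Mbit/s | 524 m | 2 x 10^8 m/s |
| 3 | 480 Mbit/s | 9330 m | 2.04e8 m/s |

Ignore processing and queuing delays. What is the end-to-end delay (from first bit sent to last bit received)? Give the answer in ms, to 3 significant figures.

120 ms

Transmission delay per hop = L/R = 7056/480000000 = 0.0147 ms; 3 hops → 0.0441 ms.
Propagation delays (d/s per hop): 120, 0.00262, 0.0457353 ms; sum = 120.048 ms.
End-to-end = 120 ms.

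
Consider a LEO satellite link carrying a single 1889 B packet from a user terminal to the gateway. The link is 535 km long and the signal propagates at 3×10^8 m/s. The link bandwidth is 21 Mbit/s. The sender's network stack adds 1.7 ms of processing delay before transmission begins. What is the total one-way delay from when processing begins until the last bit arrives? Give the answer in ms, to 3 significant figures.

4.20 ms

L = 1889 × 8 = 15112 bits.
Transmission delay = L/R = 15112 / 21000000 = 0.719619 ms.
Propagation delay = d/s = 535000 m / 300000000 m/s = 1.78333 ms.
Plus processing delay 1.7 ms = 1.7 ms.
Total = 4.20 ms.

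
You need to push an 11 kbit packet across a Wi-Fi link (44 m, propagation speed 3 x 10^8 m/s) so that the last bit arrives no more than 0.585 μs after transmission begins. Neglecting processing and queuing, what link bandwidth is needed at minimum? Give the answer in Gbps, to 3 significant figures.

Propagation delay = 44 / 300000000 = 0.146667 μs.
Transmission budget = 0.585 − 0.146667 = 0.438333 μs.
R ≥ L / t_tx = 11000 bits / 4.38333e-07 s = 25.1 Gbps.

25.1 Gbps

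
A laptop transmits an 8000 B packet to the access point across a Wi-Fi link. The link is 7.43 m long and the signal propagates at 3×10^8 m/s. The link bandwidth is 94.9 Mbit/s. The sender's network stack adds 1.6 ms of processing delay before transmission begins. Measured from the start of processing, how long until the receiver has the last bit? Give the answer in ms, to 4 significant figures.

2.274 ms

L = 8000 × 8 = 64000 bits.
Transmission delay = L/R = 64000 / 94900000 = 0.674394 ms.
Propagation delay = d/s = 7.43 m / 300000000 m/s = 2.47667e-05 ms.
Plus processing delay 1.6 ms = 1.6 ms.
Total = 2.274 ms.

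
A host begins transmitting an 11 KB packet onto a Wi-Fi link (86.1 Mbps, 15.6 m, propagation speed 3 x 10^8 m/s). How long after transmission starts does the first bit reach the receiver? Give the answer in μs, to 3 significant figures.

0.0520 μs

First bit experiences only propagation delay: d/s = 15.6/300000000 = 0.0520 μs.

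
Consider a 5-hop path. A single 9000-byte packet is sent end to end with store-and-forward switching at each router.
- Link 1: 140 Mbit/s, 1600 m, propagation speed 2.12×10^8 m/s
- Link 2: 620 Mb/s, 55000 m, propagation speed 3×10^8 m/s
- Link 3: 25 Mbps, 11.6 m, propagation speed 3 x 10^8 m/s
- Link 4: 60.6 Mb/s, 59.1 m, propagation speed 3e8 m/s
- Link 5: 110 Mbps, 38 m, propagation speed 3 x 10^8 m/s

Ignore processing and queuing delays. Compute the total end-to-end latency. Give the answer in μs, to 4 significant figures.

5544 μs

L = 9000 × 8 = 72000 bits.
Transmission delays (L/R per hop): 514.286, 116.129, 2880, 1188.12, 654.545 μs; sum = 5353.08 μs.
Propagation delays (d/s per hop): 7.54717, 183.333, 0.0386667, 0.197, 0.126667 μs; sum = 191.243 μs.
End-to-end = 5544 μs.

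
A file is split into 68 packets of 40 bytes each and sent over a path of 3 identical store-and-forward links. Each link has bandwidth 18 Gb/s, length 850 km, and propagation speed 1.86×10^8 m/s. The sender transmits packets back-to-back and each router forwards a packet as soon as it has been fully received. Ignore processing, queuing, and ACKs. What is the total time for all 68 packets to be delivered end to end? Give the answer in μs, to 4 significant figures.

13710 μs

Per-hop transmission t_tx = L/R = 320/18000000000 = 0.0177778 μs.
Per-hop propagation t_prop = 850000/186000000 = 4569.89 μs.
Pipeline fill: first packet needs 3·t_tx to clear all hops; remaining 67 packets each add one t_tx.
Total = (3+68-1)·t_tx + 3·t_prop = 70·0.0177778 + 3·4569.89 = 13710 μs.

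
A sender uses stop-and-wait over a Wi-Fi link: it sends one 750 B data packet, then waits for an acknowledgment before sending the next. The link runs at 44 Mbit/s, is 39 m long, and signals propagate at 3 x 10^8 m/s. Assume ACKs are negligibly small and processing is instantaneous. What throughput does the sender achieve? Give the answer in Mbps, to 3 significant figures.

43.9 Mbps

t_tx = L/R = 6000/44000000 = 0.000136364 s.
t_prop = 39/300000000 = 1.3e-07 s; RTT = 2.6e-07 s.
Cycle = t_tx + RTT = 0.000136624 s.
Throughput = L / cycle = 6000 / 0.000136624 = 43.9 Mbps.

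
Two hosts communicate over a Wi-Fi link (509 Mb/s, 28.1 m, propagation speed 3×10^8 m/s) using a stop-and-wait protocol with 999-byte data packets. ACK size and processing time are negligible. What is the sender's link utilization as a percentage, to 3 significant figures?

98.8 %

t_tx = L/R = 7992/509000000 = 1.57014e-05 s.
t_prop = 28.1/300000000 = 9.36667e-08 s; RTT = 1.87333e-07 s.
Cycle = t_tx + RTT = 1.58887e-05 s.
Utilization = t_tx / cycle = 1.57014e-05/1.58887e-05 = 98.8 %.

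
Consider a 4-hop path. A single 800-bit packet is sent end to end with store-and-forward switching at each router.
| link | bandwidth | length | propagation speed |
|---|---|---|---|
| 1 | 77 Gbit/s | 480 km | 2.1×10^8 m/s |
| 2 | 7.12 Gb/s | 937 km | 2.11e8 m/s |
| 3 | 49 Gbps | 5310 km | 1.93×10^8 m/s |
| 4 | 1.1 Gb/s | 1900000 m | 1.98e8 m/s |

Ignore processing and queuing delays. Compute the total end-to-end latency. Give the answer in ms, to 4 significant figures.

43.84 ms

Transmission delays (L/R per hop): 1.03896e-05, 0.00011236, 1.63265e-05, 0.000727273 ms; sum = 0.000866348 ms.
Propagation delays (d/s per hop): 2.28571, 4.44076, 27.513, 9.59596 ms; sum = 43.8354 ms.
End-to-end = 43.84 ms.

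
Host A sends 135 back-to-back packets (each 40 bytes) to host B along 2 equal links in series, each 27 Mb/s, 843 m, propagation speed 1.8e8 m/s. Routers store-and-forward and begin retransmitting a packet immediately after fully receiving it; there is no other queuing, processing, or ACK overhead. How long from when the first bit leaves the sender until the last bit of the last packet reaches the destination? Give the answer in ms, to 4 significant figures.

Per-hop transmission t_tx = L/R = 320/27000000 = 0.0118519 ms.
Per-hop propagation t_prop = 843/180000000 = 0.00468333 ms.
Pipeline fill: first packet needs 2·t_tx to clear all hops; remaining 134 packets each add one t_tx.
Total = (2+135-1)·t_tx + 2·t_prop = 136·0.0118519 + 2·0.00468333 = 1.621 ms.

1.621 ms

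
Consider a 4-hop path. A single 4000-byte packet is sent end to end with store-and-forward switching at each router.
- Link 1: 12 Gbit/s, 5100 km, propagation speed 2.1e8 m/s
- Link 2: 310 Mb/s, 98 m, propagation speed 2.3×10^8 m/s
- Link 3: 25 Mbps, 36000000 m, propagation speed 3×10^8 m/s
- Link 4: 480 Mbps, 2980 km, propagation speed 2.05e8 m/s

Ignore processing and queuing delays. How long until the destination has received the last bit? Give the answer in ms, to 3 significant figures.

160 ms

L = 4000 × 8 = 32000 bits.
Transmission delays (L/R per hop): 0.00266667, 0.103226, 1.28, 0.0666667 ms; sum = 1.45256 ms.
Propagation delays (d/s per hop): 24.2857, 0.000426087, 120, 14.5366 ms; sum = 158.823 ms.
End-to-end = 160 ms.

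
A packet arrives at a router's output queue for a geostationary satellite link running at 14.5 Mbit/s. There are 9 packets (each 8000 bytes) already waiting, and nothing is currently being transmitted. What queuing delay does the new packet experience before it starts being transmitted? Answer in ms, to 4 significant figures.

39.72 ms

Each queued packet: L/R = 64000/14500000 = 4.41379 ms.
9 queued → 39.7241 ms.
Queuing delay = 39.72 ms.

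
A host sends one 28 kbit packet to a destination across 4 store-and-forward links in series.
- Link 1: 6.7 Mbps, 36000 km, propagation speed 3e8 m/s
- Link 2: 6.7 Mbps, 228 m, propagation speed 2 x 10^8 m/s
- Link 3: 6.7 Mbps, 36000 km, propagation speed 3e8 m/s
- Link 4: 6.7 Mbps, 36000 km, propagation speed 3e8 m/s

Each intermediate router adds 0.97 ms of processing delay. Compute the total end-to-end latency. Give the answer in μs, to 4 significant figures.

379600 μs

L = 28000 bits.
Transmission delay per hop = L/R = 28000/6700000 = 4179.1 μs; 4 hops → 16716.4 μs.
Propagation delays (d/s per hop): 120000, 1.14, 120000, 120000 μs; sum = 360001 μs.
Processing at 3 router(s): 3 × 0.97 ms = 2910 μs.
End-to-end = 379600 μs.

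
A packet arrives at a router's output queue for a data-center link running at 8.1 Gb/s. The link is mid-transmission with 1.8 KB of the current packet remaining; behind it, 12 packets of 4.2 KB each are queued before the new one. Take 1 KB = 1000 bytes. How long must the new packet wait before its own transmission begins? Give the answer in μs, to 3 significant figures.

Each queued packet: L/R = 33600/8100000000 = 4.14815 μs.
12 queued → 49.7778 μs.
Plus remaining 14400 bits of current packet: 1.77778 μs.
Queuing delay = 51.6 μs.

51.6 μs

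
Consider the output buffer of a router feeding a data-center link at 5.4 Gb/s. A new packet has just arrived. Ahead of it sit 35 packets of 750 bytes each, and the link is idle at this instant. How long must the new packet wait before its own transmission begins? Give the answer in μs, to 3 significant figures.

38.9 μs

Each queued packet: L/R = 6000/5400000000 = 1.11111 μs.
35 queued → 38.8889 μs.
Queuing delay = 38.9 μs.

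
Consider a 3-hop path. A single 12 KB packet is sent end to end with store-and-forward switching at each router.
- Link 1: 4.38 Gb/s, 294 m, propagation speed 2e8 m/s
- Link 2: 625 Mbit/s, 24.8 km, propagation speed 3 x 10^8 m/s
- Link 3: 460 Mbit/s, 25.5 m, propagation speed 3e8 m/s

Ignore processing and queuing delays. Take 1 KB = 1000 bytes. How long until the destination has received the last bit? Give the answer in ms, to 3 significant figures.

L = 96000 bits.
Transmission delays (L/R per hop): 0.0219178, 0.1536, 0.208696 ms; sum = 0.384213 ms.
Propagation delays (d/s per hop): 0.00147, 0.0826667, 8.5e-05 ms; sum = 0.0842217 ms.
End-to-end = 0.468 ms.

0.468 ms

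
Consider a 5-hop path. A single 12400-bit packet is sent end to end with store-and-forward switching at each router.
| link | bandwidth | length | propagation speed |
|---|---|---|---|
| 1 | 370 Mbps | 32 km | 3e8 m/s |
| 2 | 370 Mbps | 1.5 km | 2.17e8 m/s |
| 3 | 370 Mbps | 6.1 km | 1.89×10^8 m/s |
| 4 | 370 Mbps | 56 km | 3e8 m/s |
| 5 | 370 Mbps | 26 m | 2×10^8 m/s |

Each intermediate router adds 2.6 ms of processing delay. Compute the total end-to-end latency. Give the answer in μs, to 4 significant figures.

10900 μs

Transmission delay per hop = L/R = 12400/370000000 = 33.5135 μs; 5 hops → 167.568 μs.
Propagation delays (d/s per hop): 106.667, 6.91244, 32.2751, 186.667, 0.13 μs; sum = 332.651 μs.
Processing at 4 router(s): 4 × 2.6 ms = 10400 μs.
End-to-end = 10900 μs.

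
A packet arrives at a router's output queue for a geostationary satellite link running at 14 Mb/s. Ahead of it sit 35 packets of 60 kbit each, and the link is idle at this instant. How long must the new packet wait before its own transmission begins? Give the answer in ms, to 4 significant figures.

150.0 ms

Each queued packet: L/R = 60000/14000000 = 4.28571 ms.
35 queued → 150 ms.
Queuing delay = 150.0 ms.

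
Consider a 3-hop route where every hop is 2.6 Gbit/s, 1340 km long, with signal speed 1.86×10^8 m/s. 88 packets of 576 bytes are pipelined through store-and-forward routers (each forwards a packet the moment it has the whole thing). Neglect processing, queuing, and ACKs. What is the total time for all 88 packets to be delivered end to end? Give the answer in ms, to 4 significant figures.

Per-hop transmission t_tx = L/R = 4608/2600000000 = 0.00177231 ms.
Per-hop propagation t_prop = 1340000/186000000 = 7.2043 ms.
Pipeline fill: first packet needs 3·t_tx to clear all hops; remaining 87 packets each add one t_tx.
Total = (3+88-1)·t_tx + 3·t_prop = 90·0.00177231 + 3·7.2043 = 21.77 ms.

21.77 ms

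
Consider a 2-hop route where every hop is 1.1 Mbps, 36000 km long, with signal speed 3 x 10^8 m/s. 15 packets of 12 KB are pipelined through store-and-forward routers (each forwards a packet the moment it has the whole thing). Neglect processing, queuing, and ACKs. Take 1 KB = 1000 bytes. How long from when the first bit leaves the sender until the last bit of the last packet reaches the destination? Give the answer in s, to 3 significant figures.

Per-hop transmission t_tx = L/R = 96000/1100000 = 0.0872727 s.
Per-hop propagation t_prop = 36000000/300000000 = 0.12 s.
Pipeline fill: first packet needs 2·t_tx to clear all hops; remaining 14 packets each add one t_tx.
Total = (2+15-1)·t_tx + 2·t_prop = 16·0.0872727 + 2·0.12 = 1.64 s.

1.64 s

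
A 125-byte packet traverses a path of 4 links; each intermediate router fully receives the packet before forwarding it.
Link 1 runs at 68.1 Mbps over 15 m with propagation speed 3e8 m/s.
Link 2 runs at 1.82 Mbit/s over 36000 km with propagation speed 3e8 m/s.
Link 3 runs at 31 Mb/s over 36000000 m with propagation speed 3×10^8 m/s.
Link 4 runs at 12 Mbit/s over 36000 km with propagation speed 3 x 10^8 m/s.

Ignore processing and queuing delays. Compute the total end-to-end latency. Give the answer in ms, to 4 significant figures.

360.7 ms

L = 125 × 8 = 1000 bits.
Transmission delays (L/R per hop): 0.0146843, 0.549451, 0.0322581, 0.0833333 ms; sum = 0.679726 ms.
Propagation delays (d/s per hop): 5e-05, 120, 120, 120 ms; sum = 360 ms.
End-to-end = 360.7 ms.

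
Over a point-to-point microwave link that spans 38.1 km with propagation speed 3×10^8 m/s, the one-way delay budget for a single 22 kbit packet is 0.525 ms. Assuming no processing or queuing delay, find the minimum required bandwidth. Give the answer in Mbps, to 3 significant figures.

55.3 Mbps

Propagation delay = 38100 / 300000000 = 0.127 ms.
Transmission budget = 0.525 − 0.127 = 0.398 ms.
R ≥ L / t_tx = 22000 bits / 0.000398 s = 55.3 Mbps.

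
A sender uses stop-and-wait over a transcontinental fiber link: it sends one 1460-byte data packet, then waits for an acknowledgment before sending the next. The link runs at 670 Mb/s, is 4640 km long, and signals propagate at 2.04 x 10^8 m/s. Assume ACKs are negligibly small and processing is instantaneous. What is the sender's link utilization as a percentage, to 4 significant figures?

t_tx = L/R = 11680/670000000 = 1.74328e-05 s.
t_prop = 4640000/204000000 = 0.0227451 s; RTT = 0.0454902 s.
Cycle = t_tx + RTT = 0.0455076 s.
Utilization = t_tx / cycle = 1.74328e-05/0.0455076 = 0.03831 %.

0.03831 %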